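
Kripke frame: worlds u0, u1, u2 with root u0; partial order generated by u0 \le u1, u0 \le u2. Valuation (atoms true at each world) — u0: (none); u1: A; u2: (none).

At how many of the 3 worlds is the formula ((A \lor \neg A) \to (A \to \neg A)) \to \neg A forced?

u0: forces it.
u1: forces it.
u2: forces it.
Worlds forcing the formula: {u0, u1, u2}.

3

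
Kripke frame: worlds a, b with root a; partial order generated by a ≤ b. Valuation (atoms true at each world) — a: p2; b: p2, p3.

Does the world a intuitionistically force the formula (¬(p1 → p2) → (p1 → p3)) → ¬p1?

a ⊩ (¬(p1 → p2) → (p1 → p3)) → ¬p1: every world accessible from a that forces ¬(p1 → p2) → (p1 → p3) (namely a, b) also forces ¬p1.

Yes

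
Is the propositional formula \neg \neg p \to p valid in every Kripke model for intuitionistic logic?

This is double-negation elimination, which is not intuitionistically valid.
A Kripke countermodel: worlds w0, w1; order generated by w0 \le w1; atoms true at each world — w0:{}; w1:{p}.
w0 \nVdash \neg \neg p \to p: already at w0 itself, w0 \Vdash \neg \neg p but w0 \nVdash p.
w0 lacks atom p, so w0 \nVdash p.
So the root w0 does not force the formula.

No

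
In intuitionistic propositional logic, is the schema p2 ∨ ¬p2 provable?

No

This is the law of excluded middle, which is not intuitionistically valid.
A Kripke countermodel: worlds u, v; order generated by u ≤ v; atoms true at each world — u:{}; v:{p2}.
u ⊮ p2 ∨ ¬p2: neither disjunct is forced at u.
u lacks atom p2, so u ⊮ p2.
So the root u does not force the formula.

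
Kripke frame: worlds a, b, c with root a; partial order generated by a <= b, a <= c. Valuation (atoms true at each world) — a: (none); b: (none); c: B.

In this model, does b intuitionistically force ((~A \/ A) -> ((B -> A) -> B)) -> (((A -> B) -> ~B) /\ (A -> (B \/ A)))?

b ||- ((~A \/ A) -> ((B -> A) -> B)) -> (((A -> B) -> ~B) /\ (A -> (B \/ A))) vacuously: no world accessible from b forces the antecedent (~A \/ A) -> ((B -> A) -> B).

Yes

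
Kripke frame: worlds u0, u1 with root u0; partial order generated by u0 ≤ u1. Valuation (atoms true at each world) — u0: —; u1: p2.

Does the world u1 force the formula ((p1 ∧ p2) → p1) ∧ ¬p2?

No

u1 ⊮ ((p1 ∧ p2) → p1) ∧ ¬p2 since u1 fails ¬p2.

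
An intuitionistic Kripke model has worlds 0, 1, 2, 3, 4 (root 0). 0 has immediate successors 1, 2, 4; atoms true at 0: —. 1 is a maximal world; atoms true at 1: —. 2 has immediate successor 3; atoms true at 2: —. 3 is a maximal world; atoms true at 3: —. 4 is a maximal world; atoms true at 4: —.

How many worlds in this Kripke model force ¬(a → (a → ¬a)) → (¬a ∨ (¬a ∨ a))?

5

0: forces it.
1: forces it.
2: forces it.
3: forces it.
4: forces it.
Worlds forcing the formula: {0, 1, 2, 3, 4}.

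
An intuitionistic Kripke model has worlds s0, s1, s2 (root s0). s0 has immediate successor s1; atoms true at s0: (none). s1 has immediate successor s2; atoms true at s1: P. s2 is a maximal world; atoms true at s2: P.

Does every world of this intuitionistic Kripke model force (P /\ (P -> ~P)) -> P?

Yes

s0 ||- (P /\ (P -> ~P)) -> P vacuously: no world accessible from s0 forces the antecedent P /\ (P -> ~P).
Since the root s0 forces (P /\ (P -> ~P)) -> P and forcing is persistent (monotone upward), every world forces it.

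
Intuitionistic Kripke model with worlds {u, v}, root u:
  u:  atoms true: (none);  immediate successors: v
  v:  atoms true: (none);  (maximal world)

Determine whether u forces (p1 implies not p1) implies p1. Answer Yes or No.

No

u does not force (p1 implies not p1) implies p1: already at u itself, u forces p1 implies not p1 but u does not force p1.
u lacks atom p1, so u does not force p1.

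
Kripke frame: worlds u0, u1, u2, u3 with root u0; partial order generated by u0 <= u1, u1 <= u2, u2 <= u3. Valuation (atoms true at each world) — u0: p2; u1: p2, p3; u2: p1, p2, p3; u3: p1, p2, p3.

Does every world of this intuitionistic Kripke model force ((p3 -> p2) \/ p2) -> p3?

No

Not every world: u0 ||-/- ((p3 -> p2) \/ p2) -> p3.
u0 ||-/- ((p3 -> p2) \/ p2) -> p3: already at u0 itself, u0 ||- (p3 -> p2) \/ p2 but u0 ||-/- p3.
u0 lacks atom p3, so u0 ||-/- p3.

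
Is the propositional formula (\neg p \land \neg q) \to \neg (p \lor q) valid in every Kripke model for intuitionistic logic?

Yes

This is a constructively valid De Morgan direction (conjunction of negations to negated disjunction), which is intuitionistically derivable.
If both \neg p and \neg q hold at a world, no accessible world forces p or forces q, so none forces p \lor q.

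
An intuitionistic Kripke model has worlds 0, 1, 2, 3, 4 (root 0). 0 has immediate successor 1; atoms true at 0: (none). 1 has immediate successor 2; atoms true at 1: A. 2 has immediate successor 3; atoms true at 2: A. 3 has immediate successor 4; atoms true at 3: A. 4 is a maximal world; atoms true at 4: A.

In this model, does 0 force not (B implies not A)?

No

0 does not force not (B implies not A) since 0 is accessible from 0 and 0 forces B implies not A.
0 forces B implies not A vacuously: no world accessible from 0 forces the antecedent B.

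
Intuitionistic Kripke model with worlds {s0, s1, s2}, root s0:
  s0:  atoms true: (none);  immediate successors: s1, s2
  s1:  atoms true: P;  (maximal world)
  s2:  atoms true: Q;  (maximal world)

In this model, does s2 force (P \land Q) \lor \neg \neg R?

No

s2 \nVdash (P \land Q) \lor \neg \neg R: neither disjunct is forced at s2.
s2 \nVdash P \land Q since s2 fails P.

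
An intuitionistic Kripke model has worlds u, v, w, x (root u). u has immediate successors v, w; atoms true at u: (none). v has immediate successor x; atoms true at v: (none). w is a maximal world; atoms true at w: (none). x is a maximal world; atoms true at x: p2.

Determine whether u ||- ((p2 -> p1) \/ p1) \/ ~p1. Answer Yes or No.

Yes

u ||- ((p2 -> p1) \/ p1) \/ ~p1 via the disjunct ~p1.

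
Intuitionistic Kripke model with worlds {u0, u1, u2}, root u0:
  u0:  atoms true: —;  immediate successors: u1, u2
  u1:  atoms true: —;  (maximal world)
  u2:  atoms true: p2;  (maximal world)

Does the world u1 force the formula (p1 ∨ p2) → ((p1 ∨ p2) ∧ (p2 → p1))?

Yes

u1 ⊩ (p1 ∨ p2) → ((p1 ∨ p2) ∧ (p2 → p1)) vacuously: no world accessible from u1 forces the antecedent p1 ∨ p2.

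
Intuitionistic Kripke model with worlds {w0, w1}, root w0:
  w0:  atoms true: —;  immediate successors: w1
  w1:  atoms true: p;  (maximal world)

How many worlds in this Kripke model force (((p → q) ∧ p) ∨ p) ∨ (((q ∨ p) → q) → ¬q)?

w0: forces it.
w1: forces it.
Worlds forcing the formula: {w0, w1}.

2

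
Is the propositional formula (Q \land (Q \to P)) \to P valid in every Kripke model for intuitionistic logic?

Yes

This is modus ponens in implicational form, which is intuitionistically derivable.
If a world forces Q and Q \to P, then applying the implication at that world (which is accessible from itself) gives P.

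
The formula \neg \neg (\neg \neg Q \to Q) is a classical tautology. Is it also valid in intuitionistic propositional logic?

Yes

This is the double negation of double-negation elimination, which is intuitionistically derivable.
By Glivenko's theorem the double negation of any classical propositional tautology is intuitionistically provable; \neg \neg Q \to Q is classically a tautology.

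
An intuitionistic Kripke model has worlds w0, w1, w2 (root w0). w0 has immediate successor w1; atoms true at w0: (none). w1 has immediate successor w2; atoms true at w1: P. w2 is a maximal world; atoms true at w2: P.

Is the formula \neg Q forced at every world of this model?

w0 \Vdash \neg Q: no world accessible from w0 forces Q.
Since the root w0 forces \neg Q and forcing is persistent (monotone upward), every world forces it.

Yes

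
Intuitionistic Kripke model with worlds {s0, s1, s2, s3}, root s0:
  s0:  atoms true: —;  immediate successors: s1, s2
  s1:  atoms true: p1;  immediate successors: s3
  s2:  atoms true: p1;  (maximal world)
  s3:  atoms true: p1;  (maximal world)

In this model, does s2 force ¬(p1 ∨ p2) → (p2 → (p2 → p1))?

Yes

s2 ⊩ ¬(p1 ∨ p2) → (p2 → (p2 → p1)) vacuously: no world accessible from s2 forces the antecedent ¬(p1 ∨ p2).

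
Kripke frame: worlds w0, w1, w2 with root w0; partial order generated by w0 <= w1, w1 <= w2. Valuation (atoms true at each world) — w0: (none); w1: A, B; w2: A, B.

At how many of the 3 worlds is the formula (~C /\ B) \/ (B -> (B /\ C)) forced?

w0: does not force it — w0 ||-/- (~C /\ B) \/ (B -> (B /\ C)): neither disjunct is forced at w0.
w1: forces it.
w2: forces it.
Worlds forcing the formula: {w1, w2}.

2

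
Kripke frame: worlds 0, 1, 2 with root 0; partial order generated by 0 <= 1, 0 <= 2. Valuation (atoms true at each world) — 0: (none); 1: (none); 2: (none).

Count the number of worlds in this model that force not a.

3

0: forces it.
1: forces it.
2: forces it.
Worlds forcing the formula: {0, 1, 2}.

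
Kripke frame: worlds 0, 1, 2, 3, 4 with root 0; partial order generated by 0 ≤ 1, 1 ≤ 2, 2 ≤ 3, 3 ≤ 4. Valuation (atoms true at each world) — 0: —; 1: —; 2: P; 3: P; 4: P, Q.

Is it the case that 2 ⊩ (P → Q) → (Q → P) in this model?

Yes

2 ⊩ (P → Q) → (Q → P): every world accessible from 2 that forces P → Q (namely 4) also forces Q → P.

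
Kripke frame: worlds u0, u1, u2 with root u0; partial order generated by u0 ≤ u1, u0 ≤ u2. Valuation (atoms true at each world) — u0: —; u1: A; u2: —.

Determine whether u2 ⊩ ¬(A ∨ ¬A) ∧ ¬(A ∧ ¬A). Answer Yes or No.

u2 ⊮ ¬(A ∨ ¬A) ∧ ¬(A ∧ ¬A) since u2 fails ¬(A ∨ ¬A).

No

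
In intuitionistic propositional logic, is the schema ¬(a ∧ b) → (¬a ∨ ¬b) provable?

No

This is the constructively invalid direction of De Morgan's law for conjunction, which is not intuitionistically valid.
A Kripke countermodel: worlds u0, u1, u2; order generated by u0 ≤ u1, u0 ≤ u2; atoms true at each world — u0:{}; u1:{a}; u2:{b}.
u0 ⊮ ¬(a ∧ b) → (¬a ∨ ¬b): already at u0 itself, u0 ⊩ ¬(a ∧ b) but u0 ⊮ ¬a ∨ ¬b.
u0 ⊮ ¬a ∨ ¬b: neither disjunct is forced at u0.
u0 ⊮ ¬a since u1 is accessible from u0 and u1 ⊩ a.
So the root u0 does not force the formula.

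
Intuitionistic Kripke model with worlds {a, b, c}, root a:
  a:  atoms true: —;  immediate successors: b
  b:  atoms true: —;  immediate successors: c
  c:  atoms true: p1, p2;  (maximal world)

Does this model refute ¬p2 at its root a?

a ⊮ ¬p2 since c is accessible from a and c ⊩ p2.
So the root a does not force ¬p2; the model is a countermodel.

Yes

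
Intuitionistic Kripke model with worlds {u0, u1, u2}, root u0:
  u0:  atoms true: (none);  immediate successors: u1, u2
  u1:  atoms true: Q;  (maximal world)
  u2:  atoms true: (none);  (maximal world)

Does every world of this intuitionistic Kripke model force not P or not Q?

u0 forces not P or not Q via the disjunct not P.
Since the root u0 forces not P or not Q and forcing is persistent (monotone upward), every world forces it.

Yes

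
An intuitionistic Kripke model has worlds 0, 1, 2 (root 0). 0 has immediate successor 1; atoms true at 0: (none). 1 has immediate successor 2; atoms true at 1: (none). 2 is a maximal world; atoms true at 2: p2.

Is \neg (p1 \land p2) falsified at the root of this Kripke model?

No

0 \Vdash \neg (p1 \land p2): no world accessible from 0 forces p1 \land p2.
So the root 0 forces \neg (p1 \land p2); the model is not a countermodel.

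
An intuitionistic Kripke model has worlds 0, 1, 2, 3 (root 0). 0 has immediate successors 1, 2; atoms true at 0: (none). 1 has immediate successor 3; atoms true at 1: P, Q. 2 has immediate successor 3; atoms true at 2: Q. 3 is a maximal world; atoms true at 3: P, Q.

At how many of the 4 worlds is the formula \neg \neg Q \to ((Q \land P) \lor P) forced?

2

0: does not force it — 0 \nVdash \neg \neg Q \to ((Q \land P) \lor P): already at 0 itself, 0 \Vdash \neg \neg Q but 0 \nVdash (Q \land P) \lor P.
1: forces it.
2: does not force it — 2 \nVdash \neg \neg Q \to ((Q \land P) \lor P): already at 2 itself, 2 \Vdash \neg \neg Q but 2 \nVdash (Q \land P) \lor P.
3: forces it.
Worlds forcing the formula: {1, 3}.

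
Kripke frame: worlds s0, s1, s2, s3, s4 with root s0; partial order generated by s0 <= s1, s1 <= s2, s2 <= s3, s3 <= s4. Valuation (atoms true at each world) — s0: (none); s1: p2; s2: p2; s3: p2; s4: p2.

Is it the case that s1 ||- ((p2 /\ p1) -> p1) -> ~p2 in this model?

No

s1 ||-/- ((p2 /\ p1) -> p1) -> ~p2: already at s1 itself, s1 ||- (p2 /\ p1) -> p1 but s1 ||-/- ~p2.
s1 ||-/- ~p2 since s1 is accessible from s1 and s1 ||- p2.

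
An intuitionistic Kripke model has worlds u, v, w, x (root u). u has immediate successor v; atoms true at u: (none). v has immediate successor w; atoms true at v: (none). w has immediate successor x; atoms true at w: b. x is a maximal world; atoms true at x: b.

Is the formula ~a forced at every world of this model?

u ||- ~a: no world accessible from u forces a.
Since the root u forces ~a and forcing is persistent (monotone upward), every world forces it.

Yes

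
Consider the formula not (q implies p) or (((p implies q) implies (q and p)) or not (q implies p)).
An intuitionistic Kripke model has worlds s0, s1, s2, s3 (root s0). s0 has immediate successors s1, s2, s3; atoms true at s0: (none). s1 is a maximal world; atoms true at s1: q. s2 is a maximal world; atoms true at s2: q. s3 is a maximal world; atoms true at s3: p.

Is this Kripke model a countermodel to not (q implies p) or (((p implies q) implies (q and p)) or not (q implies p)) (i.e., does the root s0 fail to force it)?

s0 does not force not (q implies p) or (((p implies q) implies (q and p)) or not (q implies p)): neither disjunct is forced at s0.
s0 does not force not (q implies p) since s3 is accessible from s0 and s3 forces q implies p.
s3 forces q implies p vacuously: no world accessible from s3 forces the antecedent q.
So the root s0 does not force not (q implies p) or (((p implies q) implies (q and p)) or not (q implies p)); the model is a countermodel.

Yes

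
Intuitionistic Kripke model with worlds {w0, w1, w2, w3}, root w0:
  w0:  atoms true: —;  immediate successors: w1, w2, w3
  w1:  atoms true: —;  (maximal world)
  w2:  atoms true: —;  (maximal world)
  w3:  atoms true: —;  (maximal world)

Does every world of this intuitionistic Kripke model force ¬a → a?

Not every world: w0 ⊮ ¬a → a.
w0 ⊮ ¬a → a: already at w0 itself, w0 ⊩ ¬a but w0 ⊮ a.
w0 lacks atom a, so w0 ⊮ a.

No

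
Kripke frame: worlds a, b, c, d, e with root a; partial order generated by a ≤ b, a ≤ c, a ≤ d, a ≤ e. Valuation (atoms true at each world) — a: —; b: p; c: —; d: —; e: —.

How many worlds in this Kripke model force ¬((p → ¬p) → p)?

3

a: does not force it — a ⊮ ¬((p → ¬p) → p) since b is accessible from a and b ⊩ (p → ¬p) → p.
b: does not force it — b ⊮ ¬((p → ¬p) → p) since b is accessible from b and b ⊩ (p → ¬p) → p.
c: forces it.
d: forces it.
e: forces it.
Worlds forcing the formula: {c, d, e}.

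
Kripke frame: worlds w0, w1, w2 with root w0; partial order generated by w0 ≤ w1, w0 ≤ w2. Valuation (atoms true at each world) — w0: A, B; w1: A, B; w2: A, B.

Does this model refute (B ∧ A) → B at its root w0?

w0 ⊩ (B ∧ A) → B: every world accessible from w0 that forces B ∧ A (namely w0, w1, w2) also forces B.
So the root w0 forces (B ∧ A) → B; the model is not a countermodel.

No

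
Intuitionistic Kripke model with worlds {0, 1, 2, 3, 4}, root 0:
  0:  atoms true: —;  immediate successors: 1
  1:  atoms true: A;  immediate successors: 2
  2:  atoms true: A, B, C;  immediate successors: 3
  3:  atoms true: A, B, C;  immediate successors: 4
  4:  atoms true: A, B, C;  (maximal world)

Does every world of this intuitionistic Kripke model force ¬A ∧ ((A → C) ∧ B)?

Not every world: 0 ⊮ ¬A ∧ ((A → C) ∧ B).
0 ⊮ ¬A ∧ ((A → C) ∧ B) since 0 fails ¬A.

No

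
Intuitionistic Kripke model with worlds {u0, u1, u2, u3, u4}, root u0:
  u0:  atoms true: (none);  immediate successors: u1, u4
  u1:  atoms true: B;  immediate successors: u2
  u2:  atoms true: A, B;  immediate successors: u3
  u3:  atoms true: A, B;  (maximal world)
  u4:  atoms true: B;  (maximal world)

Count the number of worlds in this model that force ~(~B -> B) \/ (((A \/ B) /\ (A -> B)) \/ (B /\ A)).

4

u0: does not force it — u0 ||-/- ~(~B -> B) \/ (((A \/ B) /\ (A -> B)) \/ (B /\ A)): neither disjunct is forced at u0.
u1: forces it.
u2: forces it.
u3: forces it.
u4: forces it.
Worlds forcing the formula: {u1, u2, u3, u4}.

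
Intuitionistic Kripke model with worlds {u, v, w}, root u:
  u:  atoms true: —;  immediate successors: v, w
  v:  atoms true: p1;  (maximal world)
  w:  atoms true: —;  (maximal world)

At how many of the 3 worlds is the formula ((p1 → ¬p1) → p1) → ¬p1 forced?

1

u: does not force it — u ⊮ ((p1 → ¬p1) → p1) → ¬p1: at the accessible world v, v ⊩ (p1 → ¬p1) → p1 but v ⊮ ¬p1.
v: does not force it — v ⊮ ((p1 → ¬p1) → p1) → ¬p1: already at v itself, v ⊩ (p1 → ¬p1) → p1 but v ⊮ ¬p1.
w: forces it.
Worlds forcing the formula: {w}.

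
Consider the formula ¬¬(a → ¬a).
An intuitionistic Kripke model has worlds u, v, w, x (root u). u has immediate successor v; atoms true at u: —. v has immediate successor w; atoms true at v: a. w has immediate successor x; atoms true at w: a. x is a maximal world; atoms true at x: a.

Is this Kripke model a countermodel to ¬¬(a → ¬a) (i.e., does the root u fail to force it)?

u ⊮ ¬¬(a → ¬a) since u is accessible from u and u ⊩ ¬(a → ¬a).
u ⊩ ¬(a → ¬a): no world accessible from u forces a → ¬a.
So the root u does not force ¬¬(a → ¬a); the model is a countermodel.

Yes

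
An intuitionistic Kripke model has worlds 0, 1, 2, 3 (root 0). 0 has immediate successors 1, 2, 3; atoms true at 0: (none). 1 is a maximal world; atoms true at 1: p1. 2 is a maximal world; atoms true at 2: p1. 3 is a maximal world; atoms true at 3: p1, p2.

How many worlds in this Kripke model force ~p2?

2

0: does not force it — 0 ||-/- ~p2 since 3 is accessible from 0 and 3 ||- p2.
1: forces it.
2: forces it.
3: does not force it — 3 ||-/- ~p2 since 3 is accessible from 3 and 3 ||- p2.
Worlds forcing the formula: {1, 2}.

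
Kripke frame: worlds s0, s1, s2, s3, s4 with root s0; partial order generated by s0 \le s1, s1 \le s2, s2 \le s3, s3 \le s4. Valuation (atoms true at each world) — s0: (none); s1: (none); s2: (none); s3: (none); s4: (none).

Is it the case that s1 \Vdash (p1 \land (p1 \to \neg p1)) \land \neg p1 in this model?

No

s1 \nVdash (p1 \land (p1 \to \neg p1)) \land \neg p1 since s1 fails p1 \land (p1 \to \neg p1).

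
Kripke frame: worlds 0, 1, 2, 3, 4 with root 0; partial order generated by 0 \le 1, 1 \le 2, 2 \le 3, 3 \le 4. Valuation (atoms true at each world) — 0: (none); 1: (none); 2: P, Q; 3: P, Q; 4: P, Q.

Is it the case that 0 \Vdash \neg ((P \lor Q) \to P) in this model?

0 \nVdash \neg ((P \lor Q) \to P) since 0 is accessible from 0 and 0 \Vdash (P \lor Q) \to P.
0 \Vdash (P \lor Q) \to P: every world accessible from 0 that forces P \lor Q (namely 2, 3, 4) also forces P.

No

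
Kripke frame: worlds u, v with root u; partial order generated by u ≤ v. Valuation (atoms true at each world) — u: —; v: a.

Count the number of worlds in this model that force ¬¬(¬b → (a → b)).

u: does not force it — u ⊮ ¬¬(¬b → (a → b)) since u is accessible from u and u ⊩ ¬(¬b → (a → b)).
v: does not force it — v ⊮ ¬¬(¬b → (a → b)) since v is accessible from v and v ⊩ ¬(¬b → (a → b)).
Worlds forcing the formula: { }.

0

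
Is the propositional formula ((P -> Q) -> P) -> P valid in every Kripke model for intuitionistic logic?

No

This is Peirce's law, which is not intuitionistically valid.
A Kripke countermodel: worlds a, b; order generated by a <= b; atoms true at each world — a:{}; b:{P}.
a ||-/- ((P -> Q) -> P) -> P: already at a itself, a ||- (P -> Q) -> P but a ||-/- P.
a lacks atom P, so a ||-/- P.
So the root a does not force the formula.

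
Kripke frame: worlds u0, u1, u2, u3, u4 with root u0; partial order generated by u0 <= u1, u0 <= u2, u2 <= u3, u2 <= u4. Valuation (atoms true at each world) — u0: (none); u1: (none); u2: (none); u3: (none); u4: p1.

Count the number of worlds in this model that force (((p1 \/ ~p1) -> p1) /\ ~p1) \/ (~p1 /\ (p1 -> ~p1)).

u0: does not force it — u0 ||-/- (((p1 \/ ~p1) -> p1) /\ ~p1) \/ (~p1 /\ (p1 -> ~p1)): neither disjunct is forced at u0.
u1: forces it.
u2: does not force it.
u3: forces it.
u4: does not force it.
Worlds forcing the formula: {u1, u3}.

2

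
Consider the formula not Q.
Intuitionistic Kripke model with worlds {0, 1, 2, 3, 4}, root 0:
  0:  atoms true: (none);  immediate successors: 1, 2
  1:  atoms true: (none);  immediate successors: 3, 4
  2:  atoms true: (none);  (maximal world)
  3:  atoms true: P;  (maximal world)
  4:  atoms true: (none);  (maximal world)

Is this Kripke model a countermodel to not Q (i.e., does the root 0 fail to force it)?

No

0 forces not Q: no world accessible from 0 forces Q.
So the root 0 forces not Q; the model is not a countermodel.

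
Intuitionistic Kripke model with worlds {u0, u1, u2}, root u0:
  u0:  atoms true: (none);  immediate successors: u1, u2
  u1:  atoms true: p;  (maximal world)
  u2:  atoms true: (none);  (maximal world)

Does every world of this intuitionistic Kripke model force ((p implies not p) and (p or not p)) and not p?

Not every world: u0 does not force ((p implies not p) and (p or not p)) and not p.
u0 does not force ((p implies not p) and (p or not p)) and not p since u0 fails (p implies not p) and (p or not p).

No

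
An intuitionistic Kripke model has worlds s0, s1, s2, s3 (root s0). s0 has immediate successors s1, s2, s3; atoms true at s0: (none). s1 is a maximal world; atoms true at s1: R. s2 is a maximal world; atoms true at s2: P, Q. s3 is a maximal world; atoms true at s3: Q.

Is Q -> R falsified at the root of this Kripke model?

Yes

s0 ||-/- Q -> R: at the accessible world s2, s2 ||- Q but s2 ||-/- R.
s2 lacks atom R, so s2 ||-/- R.
So the root s0 does not force Q -> R; the model is a countermodel.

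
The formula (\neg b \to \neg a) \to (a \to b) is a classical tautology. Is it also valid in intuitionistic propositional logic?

No

This is the converse of contraposition, which is not intuitionistically valid.
A Kripke countermodel: worlds s0, s1; order generated by s0 \le s1; atoms true at each world — s0:{a}; s1:{a,b}.
s0 \nVdash (\neg b \to \neg a) \to (a \to b): already at s0 itself, s0 \Vdash \neg b \to \neg a but s0 \nVdash a \to b.
s0 \nVdash a \to b: already at s0 itself, s0 \Vdash a but s0 \nVdash b.
s0 lacks atom b, so s0 \nVdash b.
So the root s0 does not force the formula.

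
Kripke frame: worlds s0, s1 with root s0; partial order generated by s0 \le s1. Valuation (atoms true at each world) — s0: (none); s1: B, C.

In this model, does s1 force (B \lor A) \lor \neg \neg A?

Yes

s1 \Vdash (B \lor A) \lor \neg \neg A via the disjunct B \lor A.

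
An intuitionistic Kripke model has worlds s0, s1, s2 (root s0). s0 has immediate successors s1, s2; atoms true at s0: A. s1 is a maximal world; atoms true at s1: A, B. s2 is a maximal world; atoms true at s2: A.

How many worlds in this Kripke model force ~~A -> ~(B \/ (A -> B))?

1

s0: does not force it — s0 ||-/- ~~A -> ~(B \/ (A -> B)): already at s0 itself, s0 ||- ~~A but s0 ||-/- ~(B \/ (A -> B)).
s1: does not force it — s1 ||-/- ~~A -> ~(B \/ (A -> B)): already at s1 itself, s1 ||- ~~A but s1 ||-/- ~(B \/ (A -> B)).
s2: forces it.
Worlds forcing the formula: {s2}.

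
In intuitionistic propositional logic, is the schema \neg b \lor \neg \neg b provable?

This is the weak law of excluded middle, which is not intuitionistically valid.
A Kripke countermodel: worlds s0, s1, s2; order generated by s0 \le s1, s0 \le s2; atoms true at each world — s0:{}; s1:{b}; s2:{}.
s0 \nVdash \neg b \lor \neg \neg b: neither disjunct is forced at s0.
s0 \nVdash \neg b since s1 is accessible from s0 and s1 \Vdash b.
So the root s0 does not force the formula.

No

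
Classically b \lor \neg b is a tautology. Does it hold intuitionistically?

No

This is the law of excluded middle, which is not intuitionistically valid.
A Kripke countermodel: worlds u, v; order generated by u \le v; atoms true at each world — u:{}; v:{b}.
u \nVdash b \lor \neg b: neither disjunct is forced at u.
u lacks atom b, so u \nVdash b.
So the root u does not force the formula.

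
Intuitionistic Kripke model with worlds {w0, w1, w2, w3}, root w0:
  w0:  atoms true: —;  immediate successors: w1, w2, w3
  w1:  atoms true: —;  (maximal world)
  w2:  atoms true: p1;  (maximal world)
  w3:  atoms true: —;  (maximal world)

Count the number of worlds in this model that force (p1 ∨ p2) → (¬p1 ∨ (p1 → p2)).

2

w0: does not force it — w0 ⊮ (p1 ∨ p2) → (¬p1 ∨ (p1 → p2)): at the accessible world w2, w2 ⊩ p1 ∨ p2 but w2 ⊮ ¬p1 ∨ (p1 → p2).
w1: forces it.
w2: does not force it — w2 ⊮ (p1 ∨ p2) → (¬p1 ∨ (p1 → p2)): already at w2 itself, w2 ⊩ p1 ∨ p2 but w2 ⊮ ¬p1 ∨ (p1 → p2).
w3: forces it.
Worlds forcing the formula: {w1, w3}.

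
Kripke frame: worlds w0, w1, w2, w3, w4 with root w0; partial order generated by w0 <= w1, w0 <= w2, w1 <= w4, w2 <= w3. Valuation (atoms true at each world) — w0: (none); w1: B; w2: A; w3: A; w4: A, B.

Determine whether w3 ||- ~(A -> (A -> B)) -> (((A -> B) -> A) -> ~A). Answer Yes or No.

No

w3 ||-/- ~(A -> (A -> B)) -> (((A -> B) -> A) -> ~A): already at w3 itself, w3 ||- ~(A -> (A -> B)) but w3 ||-/- ((A -> B) -> A) -> ~A.
w3 ||-/- ((A -> B) -> A) -> ~A: already at w3 itself, w3 ||- (A -> B) -> A but w3 ||-/- ~A.
w3 ||-/- ~A since w3 is accessible from w3 and w3 ||- A.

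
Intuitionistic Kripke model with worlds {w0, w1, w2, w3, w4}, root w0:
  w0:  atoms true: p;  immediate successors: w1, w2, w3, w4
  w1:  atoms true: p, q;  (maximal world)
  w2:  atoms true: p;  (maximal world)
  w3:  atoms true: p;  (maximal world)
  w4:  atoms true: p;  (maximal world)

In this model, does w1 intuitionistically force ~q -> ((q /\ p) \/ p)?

Yes

w1 ||- ~q -> ((q /\ p) \/ p) vacuously: no world accessible from w1 forces the antecedent ~q.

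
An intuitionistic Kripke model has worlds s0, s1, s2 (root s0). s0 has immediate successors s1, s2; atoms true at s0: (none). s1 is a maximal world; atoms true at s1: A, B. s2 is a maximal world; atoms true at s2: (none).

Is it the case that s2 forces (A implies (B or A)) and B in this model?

No

s2 does not force (A implies (B or A)) and B since s2 fails B.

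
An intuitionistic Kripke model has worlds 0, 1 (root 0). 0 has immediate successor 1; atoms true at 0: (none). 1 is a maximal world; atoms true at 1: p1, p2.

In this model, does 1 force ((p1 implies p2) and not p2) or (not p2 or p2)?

1 forces ((p1 implies p2) and not p2) or (not p2 or p2) via the disjunct not p2 or p2.

Yes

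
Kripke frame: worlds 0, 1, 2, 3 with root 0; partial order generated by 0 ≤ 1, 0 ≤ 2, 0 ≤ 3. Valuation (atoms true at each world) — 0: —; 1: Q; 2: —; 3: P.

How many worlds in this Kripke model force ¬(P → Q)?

1

0: does not force it — 0 ⊮ ¬(P → Q) since 1 is accessible from 0 and 1 ⊩ P → Q.
1: does not force it — 1 ⊮ ¬(P → Q) since 1 is accessible from 1 and 1 ⊩ P → Q.
2: does not force it.
3: forces it.
Worlds forcing the formula: {3}.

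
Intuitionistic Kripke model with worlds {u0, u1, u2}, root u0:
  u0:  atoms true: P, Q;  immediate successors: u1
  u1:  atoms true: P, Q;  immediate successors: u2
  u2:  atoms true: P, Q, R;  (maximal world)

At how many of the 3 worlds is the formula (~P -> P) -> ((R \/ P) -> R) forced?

u0: does not force it — u0 ||-/- (~P -> P) -> ((R \/ P) -> R): already at u0 itself, u0 ||- ~P -> P but u0 ||-/- (R \/ P) -> R.
u1: does not force it — u1 ||-/- (~P -> P) -> ((R \/ P) -> R): already at u1 itself, u1 ||- ~P -> P but u1 ||-/- (R \/ P) -> R.
u2: forces it.
Worlds forcing the formula: {u2}.

1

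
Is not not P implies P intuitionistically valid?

No

This is double-negation elimination, which is not intuitionistically valid.
A Kripke countermodel: worlds w0, w1; order generated by w0 <= w1; atoms true at each world — w0:{}; w1:{P}.
w0 does not force not not P implies P: already at w0 itself, w0 forces not not P but w0 does not force P.
w0 lacks atom P, so w0 does not force P.
So the root w0 does not force the formula.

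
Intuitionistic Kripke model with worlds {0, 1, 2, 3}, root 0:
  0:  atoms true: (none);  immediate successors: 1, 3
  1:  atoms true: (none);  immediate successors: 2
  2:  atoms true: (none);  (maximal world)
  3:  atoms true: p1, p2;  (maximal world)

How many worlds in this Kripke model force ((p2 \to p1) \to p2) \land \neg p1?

0: does not force it — 0 \nVdash ((p2 \to p1) \to p2) \land \neg p1 since 0 fails (p2 \to p1) \to p2.
1: does not force it — 1 \nVdash ((p2 \to p1) \to p2) \land \neg p1 since 1 fails (p2 \to p1) \to p2.
2: does not force it.
3: does not force it.
Worlds forcing the formula: { }.

0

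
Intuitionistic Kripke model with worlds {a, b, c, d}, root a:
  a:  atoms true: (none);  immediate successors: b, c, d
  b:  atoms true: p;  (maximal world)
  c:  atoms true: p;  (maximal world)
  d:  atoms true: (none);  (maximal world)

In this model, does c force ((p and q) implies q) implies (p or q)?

c forces ((p and q) implies q) implies (p or q): every world accessible from c that forces (p and q) implies q (namely c) also forces p or q.

Yes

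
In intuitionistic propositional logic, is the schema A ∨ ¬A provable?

No

This is the law of excluded middle, which is not intuitionistically valid.
A Kripke countermodel: worlds u, v; order generated by u ≤ v; atoms true at each world — u:{}; v:{A}.
u ⊮ A ∨ ¬A: neither disjunct is forced at u.
u lacks atom A, so u ⊮ A.
So the root u does not force the formula.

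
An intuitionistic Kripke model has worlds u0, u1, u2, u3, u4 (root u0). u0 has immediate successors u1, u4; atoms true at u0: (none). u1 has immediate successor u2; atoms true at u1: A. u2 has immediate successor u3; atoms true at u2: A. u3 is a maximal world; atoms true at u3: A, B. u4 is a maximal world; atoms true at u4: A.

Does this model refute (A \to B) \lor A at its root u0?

Yes

u0 \nVdash (A \to B) \lor A: neither disjunct is forced at u0.
u0 \nVdash A \to B: at the accessible world u1, u1 \Vdash A but u1 \nVdash B.
u1 lacks atom B, so u1 \nVdash B.
So the root u0 does not force (A \to B) \lor A; the model is a countermodel.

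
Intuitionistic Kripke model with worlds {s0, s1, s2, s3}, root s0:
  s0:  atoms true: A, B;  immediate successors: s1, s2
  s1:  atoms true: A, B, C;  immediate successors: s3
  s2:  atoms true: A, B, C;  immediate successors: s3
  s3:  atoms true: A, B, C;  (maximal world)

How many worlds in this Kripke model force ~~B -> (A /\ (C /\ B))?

3

s0: does not force it — s0 ||-/- ~~B -> (A /\ (C /\ B)): already at s0 itself, s0 ||- ~~B but s0 ||-/- A /\ (C /\ B).
s1: forces it.
s2: forces it.
s3: forces it.
Worlds forcing the formula: {s1, s2, s3}.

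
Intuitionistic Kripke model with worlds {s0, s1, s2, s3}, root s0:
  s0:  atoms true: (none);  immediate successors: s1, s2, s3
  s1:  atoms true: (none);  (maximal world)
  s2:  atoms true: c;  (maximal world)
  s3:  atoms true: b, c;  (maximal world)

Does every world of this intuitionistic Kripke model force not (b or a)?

No

Not every world: s0 does not force not (b or a).
s0 does not force not (b or a) since s3 is accessible from s0 and s3 forces b or a.
s3 forces b or a via the disjunct b.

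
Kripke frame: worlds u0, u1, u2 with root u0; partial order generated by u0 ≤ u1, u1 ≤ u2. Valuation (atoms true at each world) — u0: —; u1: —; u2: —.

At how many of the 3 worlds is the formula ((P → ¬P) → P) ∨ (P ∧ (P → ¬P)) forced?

0

u0: does not force it — u0 ⊮ ((P → ¬P) → P) ∨ (P ∧ (P → ¬P)): neither disjunct is forced at u0.
u1: does not force it — u1 ⊮ ((P → ¬P) → P) ∨ (P ∧ (P → ¬P)): neither disjunct is forced at u1.
u2: does not force it — u2 ⊮ ((P → ¬P) → P) ∨ (P ∧ (P → ¬P)): neither disjunct is forced at u2.
Worlds forcing the formula: { }.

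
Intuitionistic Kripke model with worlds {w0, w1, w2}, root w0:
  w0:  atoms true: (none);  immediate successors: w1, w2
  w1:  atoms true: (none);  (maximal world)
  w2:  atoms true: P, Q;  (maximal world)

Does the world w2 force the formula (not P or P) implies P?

Yes

w2 forces (not P or P) implies P: every world accessible from w2 that forces not P or P (namely w2) also forces P.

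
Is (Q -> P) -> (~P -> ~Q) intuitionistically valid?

Yes

This is the forward direction of contraposition, which is intuitionistically derivable.
Assume Q -> P and ~P. If Q held then P would follow, contradicting ~P; so ~Q.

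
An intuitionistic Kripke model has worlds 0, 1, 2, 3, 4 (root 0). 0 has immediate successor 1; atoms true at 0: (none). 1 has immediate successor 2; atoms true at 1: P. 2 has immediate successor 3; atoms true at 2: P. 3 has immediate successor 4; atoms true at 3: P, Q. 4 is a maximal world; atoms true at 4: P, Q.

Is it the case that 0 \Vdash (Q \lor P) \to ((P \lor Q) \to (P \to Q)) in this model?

0 \nVdash (Q \lor P) \to ((P \lor Q) \to (P \to Q)): at the accessible world 1, 1 \Vdash Q \lor P but 1 \nVdash (P \lor Q) \to (P \to Q).
1 \nVdash (P \lor Q) \to (P \to Q): already at 1 itself, 1 \Vdash P \lor Q but 1 \nVdash P \to Q.
1 \nVdash P \to Q: already at 1 itself, 1 \Vdash P but 1 \nVdash Q.
1 lacks atom Q, so 1 \nVdash Q.

No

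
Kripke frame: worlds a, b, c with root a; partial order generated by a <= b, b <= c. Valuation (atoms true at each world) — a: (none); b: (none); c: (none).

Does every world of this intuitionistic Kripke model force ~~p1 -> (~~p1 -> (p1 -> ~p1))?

Yes

a ||- ~~p1 -> (~~p1 -> (p1 -> ~p1)) vacuously: no world accessible from a forces the antecedent ~~p1.
Since the root a forces ~~p1 -> (~~p1 -> (p1 -> ~p1)) and forcing is persistent (monotone upward), every world forces it.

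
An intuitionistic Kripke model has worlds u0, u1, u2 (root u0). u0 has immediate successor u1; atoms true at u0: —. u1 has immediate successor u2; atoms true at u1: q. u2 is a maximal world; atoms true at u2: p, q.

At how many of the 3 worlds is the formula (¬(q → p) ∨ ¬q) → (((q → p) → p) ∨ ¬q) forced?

3

u0: forces it.
u1: forces it.
u2: forces it.
Worlds forcing the formula: {u0, u1, u2}.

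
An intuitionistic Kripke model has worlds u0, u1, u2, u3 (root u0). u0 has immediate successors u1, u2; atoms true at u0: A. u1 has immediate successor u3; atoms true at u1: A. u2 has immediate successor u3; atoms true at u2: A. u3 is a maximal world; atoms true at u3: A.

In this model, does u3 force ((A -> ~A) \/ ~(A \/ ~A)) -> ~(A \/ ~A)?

u3 ||- ((A -> ~A) \/ ~(A \/ ~A)) -> ~(A \/ ~A) vacuously: no world accessible from u3 forces the antecedent (A -> ~A) \/ ~(A \/ ~A).

Yes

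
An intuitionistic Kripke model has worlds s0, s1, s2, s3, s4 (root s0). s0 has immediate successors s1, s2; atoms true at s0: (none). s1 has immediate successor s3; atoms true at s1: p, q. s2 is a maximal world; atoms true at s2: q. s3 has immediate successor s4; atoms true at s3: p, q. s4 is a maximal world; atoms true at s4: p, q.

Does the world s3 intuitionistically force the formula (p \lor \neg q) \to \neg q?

No

s3 \nVdash (p \lor \neg q) \to \neg q: already at s3 itself, s3 \Vdash p \lor \neg q but s3 \nVdash \neg q.
s3 \nVdash \neg q since s3 is accessible from s3 and s3 \Vdash q.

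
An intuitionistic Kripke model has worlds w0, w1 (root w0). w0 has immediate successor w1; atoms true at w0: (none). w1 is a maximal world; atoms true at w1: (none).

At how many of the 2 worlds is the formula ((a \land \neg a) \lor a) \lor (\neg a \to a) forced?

0

w0: does not force it — w0 \nVdash ((a \land \neg a) \lor a) \lor (\neg a \to a): neither disjunct is forced at w0.
w1: does not force it — w1 \nVdash ((a \land \neg a) \lor a) \lor (\neg a \to a): neither disjunct is forced at w1.
Worlds forcing the formula: { }.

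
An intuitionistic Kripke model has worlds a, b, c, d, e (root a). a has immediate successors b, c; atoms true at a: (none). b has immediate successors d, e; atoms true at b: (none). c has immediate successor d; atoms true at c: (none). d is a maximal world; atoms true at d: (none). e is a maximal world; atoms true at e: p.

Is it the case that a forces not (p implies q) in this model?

a does not force not (p implies q) since c is accessible from a and c forces p implies q.
c forces p implies q vacuously: no world accessible from c forces the antecedent p.

No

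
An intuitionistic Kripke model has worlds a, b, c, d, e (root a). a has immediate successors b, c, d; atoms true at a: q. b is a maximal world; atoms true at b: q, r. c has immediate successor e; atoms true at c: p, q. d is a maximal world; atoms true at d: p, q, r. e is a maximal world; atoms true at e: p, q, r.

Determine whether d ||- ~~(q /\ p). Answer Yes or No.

d ||- ~~(q /\ p): no world accessible from d forces ~(q /\ p).

Yes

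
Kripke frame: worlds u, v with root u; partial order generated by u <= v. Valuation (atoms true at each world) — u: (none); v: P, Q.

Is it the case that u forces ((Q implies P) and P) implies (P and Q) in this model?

Yes

u forces ((Q implies P) and P) implies (P and Q): every world accessible from u that forces (Q implies P) and P (namely v) also forces P and Q.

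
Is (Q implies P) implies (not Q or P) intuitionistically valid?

This is the material-implication-as-disjunction principle, which is not intuitionistically valid.
A Kripke countermodel: worlds w0, w1; order generated by w0 <= w1; atoms true at each world — w0:{}; w1:{P,Q}.
w0 does not force (Q implies P) implies (not Q or P): already at w0 itself, w0 forces Q implies P but w0 does not force not Q or P.
w0 does not force not Q or P: neither disjunct is forced at w0.
w0 does not force not Q since w1 is accessible from w0 and w1 forces Q.
So the root w0 does not force the formula.

No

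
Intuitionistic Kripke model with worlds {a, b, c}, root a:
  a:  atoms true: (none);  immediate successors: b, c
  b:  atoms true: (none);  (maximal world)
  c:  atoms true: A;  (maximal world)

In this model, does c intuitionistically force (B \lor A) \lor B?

Yes

c \Vdash (B \lor A) \lor B via the disjunct B \lor A.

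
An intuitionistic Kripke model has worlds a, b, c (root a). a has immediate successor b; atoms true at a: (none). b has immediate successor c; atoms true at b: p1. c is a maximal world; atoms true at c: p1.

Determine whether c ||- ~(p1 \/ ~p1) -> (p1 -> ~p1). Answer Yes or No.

c ||- ~(p1 \/ ~p1) -> (p1 -> ~p1) vacuously: no world accessible from c forces the antecedent ~(p1 \/ ~p1).

Yes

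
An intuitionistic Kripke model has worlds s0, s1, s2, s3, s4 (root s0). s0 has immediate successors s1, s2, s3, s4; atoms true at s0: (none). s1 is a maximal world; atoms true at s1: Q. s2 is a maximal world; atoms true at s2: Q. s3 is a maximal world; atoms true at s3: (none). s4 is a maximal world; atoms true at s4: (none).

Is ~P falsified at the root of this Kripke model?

No

s0 ||- ~P: no world accessible from s0 forces P.
So the root s0 forces ~P; the model is not a countermodel.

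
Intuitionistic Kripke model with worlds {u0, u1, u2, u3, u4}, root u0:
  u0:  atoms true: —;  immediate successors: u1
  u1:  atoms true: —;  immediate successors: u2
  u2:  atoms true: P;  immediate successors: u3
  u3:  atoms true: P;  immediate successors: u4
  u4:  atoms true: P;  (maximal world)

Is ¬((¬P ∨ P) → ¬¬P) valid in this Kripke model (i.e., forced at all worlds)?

No

Not every world: u0 ⊮ ¬((¬P ∨ P) → ¬¬P).
u0 ⊮ ¬((¬P ∨ P) → ¬¬P) since u0 is accessible from u0 and u0 ⊩ (¬P ∨ P) → ¬¬P.
u0 ⊩ (¬P ∨ P) → ¬¬P: every world accessible from u0 that forces ¬P ∨ P (namely u2, u3, u4) also forces ¬¬P.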